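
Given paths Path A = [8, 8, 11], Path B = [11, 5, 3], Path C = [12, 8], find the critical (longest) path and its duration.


Path A: 8 + 8 + 11 = 27
Path B: 11 + 5 + 3 = 19
Path C: 12 + 8 = 20
Critical path = longest = max(27, 19, 20)
= 27 (Path A)


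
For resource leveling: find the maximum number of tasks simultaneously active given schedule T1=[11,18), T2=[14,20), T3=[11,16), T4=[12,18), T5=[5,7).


Check each time point for overlaps:
  t=14: 4 tasks active (T1, T2, T3, T4)
Max concurrent = 4


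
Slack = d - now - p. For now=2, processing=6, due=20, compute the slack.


Slack = due - current_time - processing
= 20 - 2 - 6
= 12


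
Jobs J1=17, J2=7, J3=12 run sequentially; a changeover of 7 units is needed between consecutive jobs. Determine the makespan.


Makespan = Σ processing + (n-1) × setup
= (17 + 7 + 12) + (3-1)×7
= 36 + 14
= 50 time units


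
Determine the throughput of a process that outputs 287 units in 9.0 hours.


Throughput = units / time
= 287 / 9.0
= 31.9 units/hour


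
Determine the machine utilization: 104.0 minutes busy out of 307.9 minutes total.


Utilization = busy / total × 100
= 104.0 / 307.9 × 100
= 33.8%


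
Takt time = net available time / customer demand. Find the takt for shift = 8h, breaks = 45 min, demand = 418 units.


Available = 8×60 - 45 = 435 min
Takt time = 435 / 418
= 1.04 min/unit


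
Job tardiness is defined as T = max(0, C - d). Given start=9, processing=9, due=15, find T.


Completion = start + processing = 9 + 9 = 18
Tardiness = max(0, C - d) = max(0, 18 - 15)
= max(0, 3)
= 3


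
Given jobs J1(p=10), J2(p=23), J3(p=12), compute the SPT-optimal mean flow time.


SPT order: J1 → J3 → J2
Completion times:
  J1: C=10
  J3: C=22
  J2: C=45
Sum = 77, n = 3
Mean flow = 77/3
= 25.67


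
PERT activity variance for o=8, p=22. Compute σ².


σ² = ((p - o) / 6)² = (p - o)² / 36
= (22 - 8)² / 36
= 14² / 36
= 196 / 36
= 5.4444


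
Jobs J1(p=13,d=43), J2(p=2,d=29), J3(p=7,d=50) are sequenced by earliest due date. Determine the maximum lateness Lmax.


EDD order: J2 → J1 → J3
Completion and lateness:
  J2: C=2, d=29, L=2-29=-27
  J1: C=15, d=43, L=15-43=-28
  J3: C=22, d=50, L=22-50=-28
Lmax = max(-27, -28, -28)
= -27


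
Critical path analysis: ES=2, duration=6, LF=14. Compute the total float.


EF = ES + duration = 2 + 6 = 8
LS = LF - duration = 14 - 6 = 8
Total Float = LF - EF = 14 - 8
(or LS - ES = 8 - 2)
= 6


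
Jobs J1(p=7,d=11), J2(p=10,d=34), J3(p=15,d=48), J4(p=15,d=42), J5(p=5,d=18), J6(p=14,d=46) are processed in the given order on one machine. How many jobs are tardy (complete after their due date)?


Completion vs due date:
  J1: C=7, d=11 → on time
  J2: C=17, d=34 → on time
  J3: C=32, d=48 → on time
  J4: C=47, d=42 → TARDY
  J5: C=52, d=18 → TARDY
  J6: C=66, d=46 → TARDY
Tardy jobs: J4, J5, J6
Count = 3


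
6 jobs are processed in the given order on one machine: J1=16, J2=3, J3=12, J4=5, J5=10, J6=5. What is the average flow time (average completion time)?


Completion times:
  J1: completes at 16
  J2: completes at 19
  J3: completes at 31
  J4: completes at 36
  J5: completes at 46
  J6: completes at 51
Sum = 199
Average = 199/6
= 33.17


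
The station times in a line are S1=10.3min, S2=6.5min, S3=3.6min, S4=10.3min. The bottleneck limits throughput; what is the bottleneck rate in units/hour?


Bottleneck = longest station time
Station times: [10.3, 6.5, 3.6, 10.3]
Max = 10.3 min
Rate = 60 / 10.3
= 5.83 units/hour (bottleneck: 10.3min)


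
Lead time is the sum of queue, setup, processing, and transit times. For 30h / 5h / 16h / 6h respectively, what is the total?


Lead time = queue + setup + processing + transit
= 30 + 5 + 16 + 6
= 57 hours


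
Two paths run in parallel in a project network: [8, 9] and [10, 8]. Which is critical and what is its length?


Path A: 8 + 9 = 17
Path B: 10 + 8 = 18
Critical path = longest = max(17, 18)
= 18 (Path B)


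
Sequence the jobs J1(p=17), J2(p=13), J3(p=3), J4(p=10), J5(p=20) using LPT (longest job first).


LPT: sort by longest processing time first
  J5: p=20
  J1: p=17
  J2: p=13
  J4: p=10
  J3: p=3
Order: J5 → J1 → J2 → J4 → J3


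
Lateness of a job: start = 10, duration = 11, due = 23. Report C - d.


Completion = 10 + 11 = 21
Lateness = C - d = 21 - 23
= -2


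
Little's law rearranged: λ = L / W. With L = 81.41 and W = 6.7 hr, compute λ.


Little's law: L = λW → λ = L / W
= 81.41 / 6.7
= 12.15 per hour


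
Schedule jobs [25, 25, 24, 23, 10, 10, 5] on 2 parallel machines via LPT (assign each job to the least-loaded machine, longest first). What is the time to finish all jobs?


Jobs (LPT sorted): [25, 25, 24, 23, 10, 10, 5]
Machines: 2
  J=25 → Machine 1 (load: 0+25=25)
  J=25 → Machine 2 (load: 0+25=25)
  J=24 → Machine 1 (load: 25+24=49)
  J=23 → Machine 2 (load: 25+23=48)
  J=10 → Machine 2 (load: 48+10=58)
  J=10 → Machine 1 (load: 49+10=59)
  J=5 → Machine 2 (load: 58+5=63)
Machine loads: [59, 63]
Makespan = max = 63 time units


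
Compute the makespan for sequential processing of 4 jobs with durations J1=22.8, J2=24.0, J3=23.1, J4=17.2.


Sequential makespan: sum all processing times
= 22.8 + 24.0 + 23.1 + 17.2
= 87.1 time units


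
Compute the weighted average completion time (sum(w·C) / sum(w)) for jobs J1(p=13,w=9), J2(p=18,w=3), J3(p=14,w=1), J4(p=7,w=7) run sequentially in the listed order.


Completion times:
  J1: C=13, w×C=9×13=117
  J2: C=31, w×C=3×31=93
  J3: C=45, w×C=1×45=45
  J4: C=52, w×C=7×52=364
Sum w×C = 619
Sum w = 20
Weighted avg = 619/20
= 30.95


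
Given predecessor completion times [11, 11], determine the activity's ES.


ES = max of all predecessor completion times
Predecessors: [11, 11]
ES = max(11, 11)
= 11


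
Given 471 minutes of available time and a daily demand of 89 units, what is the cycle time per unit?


Cycle time = available time / demand
= 471 / 89
= 5.29 min/unit


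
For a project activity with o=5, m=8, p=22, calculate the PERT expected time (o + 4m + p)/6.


te = (o + 4m + p) / 6
= (5 + 4×8 + 22) / 6
= (5 + 32 + 22) / 6
= 59 / 6
= 9.83


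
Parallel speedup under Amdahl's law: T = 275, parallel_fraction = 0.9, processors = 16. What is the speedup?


Amdahl's law: T_p = T × ((1-p) + p/N)
= 275 × ((1-0.9) + 0.9/16)
= 275 × (0.10 + 0.0563)
= 275 × 0.1562
= 42.97
Speedup = 275/42.97
= 6.40×


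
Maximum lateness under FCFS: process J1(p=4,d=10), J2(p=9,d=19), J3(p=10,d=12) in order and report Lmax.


Lateness per job (L = C - d):
  J1: C=4, d=10, L=-6
  J2: C=13, d=19, L=-6
  J3: C=23, d=12, L=11
Lmax = max(-6, -6, 11)
= 11


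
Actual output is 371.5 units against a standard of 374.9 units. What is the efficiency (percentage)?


Efficiency = (actual / standard) × 100
= (371.5 / 374.9) × 100
= 99.1%


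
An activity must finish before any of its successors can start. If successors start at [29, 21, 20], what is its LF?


LF = min of all successor start times
Successors start at: [29, 21, 20]
LF = min(29, 21, 20)
= 20


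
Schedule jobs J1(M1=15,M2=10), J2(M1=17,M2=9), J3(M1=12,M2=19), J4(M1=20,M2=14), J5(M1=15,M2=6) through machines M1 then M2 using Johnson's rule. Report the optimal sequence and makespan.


Johnson's rule:
Group 1 (M1≤M2, sort by M1): ['J3']
Group 2 (M1>M2, sort desc M2): ['J4', 'J1', 'J2', 'J5']
Sequence: J3 → J4 → J1 → J2 → J5
Makespan calculation:
  J3: M1 done=12, M2 done=31
  J4: M1 done=32, M2 done=46
  J1: M1 done=47, M2 done=57
  J2: M1 done=64, M2 done=73
  J5: M1 done=79, M2 done=85
= Sequence: J3 → J4 → J1 → J2 → J5, Makespan: 85


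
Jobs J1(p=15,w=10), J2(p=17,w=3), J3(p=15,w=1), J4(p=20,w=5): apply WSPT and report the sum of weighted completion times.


WSPT order (by p/w): J1 → J4 → J2 → J3
  J1: C=15, w·C=10×15=150
  J4: C=35, w·C=5×35=175
  J2: C=52, w·C=3×52=156
  J3: C=67, w·C=1×67=67
Σ w·C = 548
= 548


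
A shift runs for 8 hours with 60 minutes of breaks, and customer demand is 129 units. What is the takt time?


Available = 8×60 - 60 = 420 min
Takt time = 420 / 129
= 3.26 min/unit


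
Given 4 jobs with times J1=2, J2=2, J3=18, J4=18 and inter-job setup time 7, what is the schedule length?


Makespan = Σ processing + (n-1) × setup
= (2 + 2 + 18 + 18) + (4-1)×7
= 40 + 21
= 61 time units


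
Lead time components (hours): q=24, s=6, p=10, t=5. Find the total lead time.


Lead time = queue + setup + processing + transit
= 24 + 6 + 10 + 5
= 45 hours


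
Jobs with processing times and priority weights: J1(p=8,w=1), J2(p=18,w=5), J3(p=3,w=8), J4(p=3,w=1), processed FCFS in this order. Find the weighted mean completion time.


Completion times:
  J1: C=8, w×C=1×8=8
  J2: C=26, w×C=5×26=130
  J3: C=29, w×C=8×29=232
  J4: C=32, w×C=1×32=32
Sum w×C = 402
Sum w = 15
Weighted avg = 402/15
= 26.80


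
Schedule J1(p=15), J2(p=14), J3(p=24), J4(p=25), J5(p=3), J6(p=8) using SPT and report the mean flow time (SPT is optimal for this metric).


SPT order: J5 → J6 → J2 → J1 → J3 → J4
Completion times:
  J5: C=3
  J6: C=11
  J2: C=25
  J1: C=40
  J3: C=64
  J4: C=89
Sum = 232, n = 6
Mean flow = 232/6
= 38.67


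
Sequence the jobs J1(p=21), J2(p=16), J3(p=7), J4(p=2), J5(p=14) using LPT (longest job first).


LPT: sort by longest processing time first
  J1: p=21
  J2: p=16
  J5: p=14
  J3: p=7
  J4: p=2
Order: J1 → J2 → J5 → J3 → J4


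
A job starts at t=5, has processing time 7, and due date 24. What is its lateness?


Completion = 5 + 7 = 12
Lateness = C - d = 12 - 24
= -12


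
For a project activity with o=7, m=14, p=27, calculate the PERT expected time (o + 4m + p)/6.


te = (o + 4m + p) / 6
= (7 + 4×14 + 27) / 6
= (7 + 56 + 27) / 6
= 90 / 6
= 15.00


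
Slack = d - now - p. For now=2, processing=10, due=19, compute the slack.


Slack = due - current_time - processing
= 19 - 2 - 10
= 7


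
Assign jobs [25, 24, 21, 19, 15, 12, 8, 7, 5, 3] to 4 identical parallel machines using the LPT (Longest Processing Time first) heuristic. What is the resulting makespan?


Jobs (LPT sorted): [25, 24, 21, 19, 15, 12, 8, 7, 5, 3]
Machines: 4
  J=25 → Machine 1 (load: 0+25=25)
  J=24 → Machine 2 (load: 0+24=24)
  J=21 → Machine 3 (load: 0+21=21)
  J=19 → Machine 4 (load: 0+19=19)
  J=15 → Machine 4 (load: 19+15=34)
  J=12 → Machine 3 (load: 21+12=33)
  J=8 → Machine 2 (load: 24+8=32)
  J=7 → Machine 1 (load: 25+7=32)
  J=5 → Machine 1 (load: 32+5=37)
  J=3 → Machine 2 (load: 32+3=35)
Machine loads: [37, 35, 33, 34]
Makespan = max = 37 time units


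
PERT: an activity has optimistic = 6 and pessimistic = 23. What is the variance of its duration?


σ² = ((p - o) / 6)² = (p - o)² / 36
= (23 - 6)² / 36
= 17² / 36
= 289 / 36
= 8.0278


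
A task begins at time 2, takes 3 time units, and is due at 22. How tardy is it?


Completion = start + processing = 2 + 3 = 5
Tardiness = max(0, C - d) = max(0, 5 - 22)
= max(0, -17)
= 0


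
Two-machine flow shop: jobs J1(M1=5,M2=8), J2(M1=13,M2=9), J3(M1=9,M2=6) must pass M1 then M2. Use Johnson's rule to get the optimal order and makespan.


Johnson's rule:
Group 1 (M1≤M2, sort by M1): ['J1']
Group 2 (M1>M2, sort desc M2): ['J2', 'J3']
Sequence: J1 → J2 → J3
Makespan calculation:
  J1: M1 done=5, M2 done=13
  J2: M1 done=18, M2 done=27
  J3: M1 done=27, M2 done=33
= Sequence: J1 → J2 → J3, Makespan: 33


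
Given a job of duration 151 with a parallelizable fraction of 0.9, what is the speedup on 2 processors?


Amdahl's law: T_p = T × ((1-p) + p/N)
= 151 × ((1-0.9) + 0.9/2)
= 151 × (0.10 + 0.4500)
= 151 × 0.5500
= 83.05
Speedup = 151/83.05
= 1.82×


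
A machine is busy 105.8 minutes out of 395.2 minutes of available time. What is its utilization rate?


Utilization = busy / total × 100
= 105.8 / 395.2 × 100
= 26.8%


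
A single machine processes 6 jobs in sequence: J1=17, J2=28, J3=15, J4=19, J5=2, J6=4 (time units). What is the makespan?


Sequential makespan: sum all processing times
= 17 + 28 + 15 + 19 + 2 + 4
= 85 time units


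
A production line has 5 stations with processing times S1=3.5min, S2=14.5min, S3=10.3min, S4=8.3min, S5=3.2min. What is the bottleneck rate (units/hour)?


Bottleneck = longest station time
Station times: [3.5, 14.5, 10.3, 8.3, 3.2]
Max = 14.5 min
Rate = 60 / 14.5
= 4.14 units/hour (bottleneck: 14.5min)


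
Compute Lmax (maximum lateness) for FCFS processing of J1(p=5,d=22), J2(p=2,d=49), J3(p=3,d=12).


Lateness per job (L = C - d):
  J1: C=5, d=22, L=-17
  J2: C=7, d=49, L=-42
  J3: C=10, d=12, L=-2
Lmax = max(-17, -42, -2)
= -2


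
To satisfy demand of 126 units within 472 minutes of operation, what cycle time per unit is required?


Cycle time = available time / demand
= 472 / 126
= 3.75 min/unit


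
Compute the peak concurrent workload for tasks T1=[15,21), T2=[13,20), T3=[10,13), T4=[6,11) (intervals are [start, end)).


Check each time point for overlaps:
  t=10: 2 tasks active (T3, T4)
Max concurrent = 2


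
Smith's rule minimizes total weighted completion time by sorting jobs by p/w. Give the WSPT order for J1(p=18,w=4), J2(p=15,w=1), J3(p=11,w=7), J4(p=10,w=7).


WSPT (Smith's rule): sort by p/w ascending
  J4: p/w = 10/7 = 1.429
  J3: p/w = 11/7 = 1.571
  J1: p/w = 18/4 = 4.500
  J2: p/w = 15/1 = 15.000
Order: J4 → J3 → J1 → J2


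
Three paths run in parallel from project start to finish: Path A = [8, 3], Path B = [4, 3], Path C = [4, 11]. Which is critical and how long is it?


Path A: 8 + 3 = 11
Path B: 4 + 3 = 7
Path C: 4 + 11 = 15
Critical path = longest = max(11, 7, 15)
= 15 (Path C)


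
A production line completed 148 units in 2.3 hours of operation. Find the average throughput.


Throughput = units / time
= 148 / 2.3
= 64.3 units/hour


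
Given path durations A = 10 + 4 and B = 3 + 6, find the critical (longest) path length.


Path A: 10 + 4 = 14
Path B: 3 + 6 = 9
Critical path = longest = max(14, 9)
= 14 (Path A)


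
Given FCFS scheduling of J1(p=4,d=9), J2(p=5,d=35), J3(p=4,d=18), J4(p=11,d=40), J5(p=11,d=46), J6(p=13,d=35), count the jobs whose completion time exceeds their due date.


Completion vs due date:
  J1: C=4, d=9 → on time
  J2: C=9, d=35 → on time
  J3: C=13, d=18 → on time
  J4: C=24, d=40 → on time
  J5: C=35, d=46 → on time
  J6: C=48, d=35 → TARDY
Tardy jobs: J6
Count = 1


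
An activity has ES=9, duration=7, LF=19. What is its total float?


EF = ES + duration = 9 + 7 = 16
LS = LF - duration = 19 - 7 = 12
Total Float = LF - EF = 19 - 16
(or LS - ES = 12 - 9)
= 3


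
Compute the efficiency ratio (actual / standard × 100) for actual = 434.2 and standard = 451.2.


Efficiency = (actual / standard) × 100
= (434.2 / 451.2) × 100
= 96.2%


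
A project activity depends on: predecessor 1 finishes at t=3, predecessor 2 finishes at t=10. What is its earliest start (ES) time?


ES = max of all predecessor completion times
Predecessors: [3, 10]
ES = max(3, 10)
= 10


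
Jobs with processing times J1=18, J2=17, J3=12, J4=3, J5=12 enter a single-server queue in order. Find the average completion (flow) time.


Completion times:
  J1: completes at 18
  J2: completes at 35
  J3: completes at 47
  J4: completes at 50
  J5: completes at 62
Sum = 212
Average = 212/5
= 42.40


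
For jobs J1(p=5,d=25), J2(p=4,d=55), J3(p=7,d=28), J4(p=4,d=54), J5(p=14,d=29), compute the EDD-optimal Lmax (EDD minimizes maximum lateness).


EDD order: J1 → J3 → J5 → J4 → J2
Completion and lateness:
  J1: C=5, d=25, L=5-25=-20
  J3: C=12, d=28, L=12-28=-16
  J5: C=26, d=29, L=26-29=-3
  J4: C=30, d=54, L=30-54=-24
  J2: C=34, d=55, L=34-55=-21
Lmax = max(-20, -16, -3, -24, -21)
= -3


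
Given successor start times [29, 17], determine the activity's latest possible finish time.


LF = min of all successor start times
Successors start at: [29, 17]
LF = min(29, 17)
= 17


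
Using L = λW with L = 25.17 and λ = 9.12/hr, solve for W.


Little's law: L = λW → W = L / λ
= 25.17 / 9.12
= 2.76 hours


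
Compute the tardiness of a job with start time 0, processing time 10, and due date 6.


Completion = start + processing = 0 + 10 = 10
Tardiness = max(0, C - d) = max(0, 10 - 6)
= max(0, 4)
= 4


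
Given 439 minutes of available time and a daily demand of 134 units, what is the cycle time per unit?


Cycle time = available time / demand
= 439 / 134
= 3.28 min/unit


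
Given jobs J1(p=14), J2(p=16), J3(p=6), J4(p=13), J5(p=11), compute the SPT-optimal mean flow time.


SPT order: J3 → J5 → J4 → J1 → J2
Completion times:
  J3: C=6
  J5: C=17
  J4: C=30
  J1: C=44
  J2: C=60
Sum = 157, n = 5
Mean flow = 157/5
= 31.40


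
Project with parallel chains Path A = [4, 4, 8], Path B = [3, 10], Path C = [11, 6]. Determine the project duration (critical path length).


Path A: 4 + 4 + 8 = 16
Path B: 3 + 10 = 13
Path C: 11 + 6 = 17
Critical path = longest = max(16, 13, 17)
= 17 (Path C)


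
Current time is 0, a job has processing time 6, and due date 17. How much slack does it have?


Slack = due - current_time - processing
= 17 - 0 - 6
= 11


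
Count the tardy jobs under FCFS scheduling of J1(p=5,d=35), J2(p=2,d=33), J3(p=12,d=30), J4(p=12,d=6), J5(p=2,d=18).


Completion vs due date:
  J1: C=5, d=35 → on time
  J2: C=7, d=33 → on time
  J3: C=19, d=30 → on time
  J4: C=31, d=6 → TARDY
  J5: C=33, d=18 → TARDY
Tardy jobs: J4, J5
Count = 2


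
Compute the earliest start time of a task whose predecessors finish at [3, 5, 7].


ES = max of all predecessor completion times
Predecessors: [3, 5, 7]
ES = max(3, 5, 7)
= 7


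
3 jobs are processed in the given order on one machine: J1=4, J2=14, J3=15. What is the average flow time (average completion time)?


Completion times:
  J1: completes at 4
  J2: completes at 18
  J3: completes at 33
Sum = 55
Average = 55/3
= 18.33


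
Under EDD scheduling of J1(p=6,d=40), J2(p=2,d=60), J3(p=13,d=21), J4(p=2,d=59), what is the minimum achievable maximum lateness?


EDD order: J3 → J1 → J4 → J2
Completion and lateness:
  J3: C=13, d=21, L=13-21=-8
  J1: C=19, d=40, L=19-40=-21
  J4: C=21, d=59, L=21-59=-38
  J2: C=23, d=60, L=23-60=-37
Lmax = max(-8, -21, -38, -37)
= -8


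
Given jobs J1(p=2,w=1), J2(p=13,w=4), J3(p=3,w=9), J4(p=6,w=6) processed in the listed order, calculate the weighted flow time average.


Completion times:
  J1: C=2, w×C=1×2=2
  J2: C=15, w×C=4×15=60
  J3: C=18, w×C=9×18=162
  J4: C=24, w×C=6×24=144
Sum w×C = 368
Sum w = 20
Weighted avg = 368/20
= 18.40


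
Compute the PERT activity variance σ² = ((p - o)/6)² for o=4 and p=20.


σ² = ((p - o) / 6)² = (p - o)² / 36
= (20 - 4)² / 36
= 16² / 36
= 256 / 36
= 7.1111


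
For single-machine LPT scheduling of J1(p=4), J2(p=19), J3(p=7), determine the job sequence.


LPT: sort by longest processing time first
  J2: p=19
  J3: p=7
  J1: p=4
Order: J2 → J3 → J1


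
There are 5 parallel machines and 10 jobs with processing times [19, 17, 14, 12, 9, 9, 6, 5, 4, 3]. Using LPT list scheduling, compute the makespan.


Jobs (LPT sorted): [19, 17, 14, 12, 9, 9, 6, 5, 4, 3]
Machines: 5
  J=19 → Machine 1 (load: 0+19=19)
  J=17 → Machine 2 (load: 0+17=17)
  J=14 → Machine 3 (load: 0+14=14)
  J=12 → Machine 4 (load: 0+12=12)
  J=9 → Machine 5 (load: 0+9=9)
  J=9 → Machine 5 (load: 9+9=18)
  J=6 → Machine 4 (load: 12+6=18)
  J=5 → Machine 3 (load: 14+5=19)
  J=4 → Machine 2 (load: 17+4=21)
  J=3 → Machine 4 (load: 18+3=21)
Machine loads: [19, 21, 19, 21, 18]
Makespan = max = 21 time units


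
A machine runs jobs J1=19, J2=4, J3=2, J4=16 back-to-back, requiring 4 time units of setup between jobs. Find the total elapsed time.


Makespan = Σ processing + (n-1) × setup
= (19 + 4 + 2 + 16) + (4-1)×4
= 41 + 12
= 53 time units


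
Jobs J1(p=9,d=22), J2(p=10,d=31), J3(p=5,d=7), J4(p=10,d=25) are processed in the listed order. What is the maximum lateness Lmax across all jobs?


Lateness per job (L = C - d):
  J1: C=9, d=22, L=-13
  J2: C=19, d=31, L=-12
  J3: C=24, d=7, L=17
  J4: C=34, d=25, L=9
Lmax = max(-13, -12, 17, 9)
= 17


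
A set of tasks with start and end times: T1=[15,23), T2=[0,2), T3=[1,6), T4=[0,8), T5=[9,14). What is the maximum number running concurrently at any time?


Check each time point for overlaps:
  t=1: 3 tasks active (T2, T3, T4)
Max concurrent = 3


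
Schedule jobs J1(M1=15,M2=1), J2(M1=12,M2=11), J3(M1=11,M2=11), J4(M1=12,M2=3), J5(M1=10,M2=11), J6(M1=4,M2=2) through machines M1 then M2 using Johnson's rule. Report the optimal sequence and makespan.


Johnson's rule:
Group 1 (M1≤M2, sort by M1): ['J5', 'J3']
Group 2 (M1>M2, sort desc M2): ['J2', 'J4', 'J6', 'J1']
Sequence: J5 → J3 → J2 → J4 → J6 → J1
Makespan calculation:
  J5: M1 done=10, M2 done=21
  J3: M1 done=21, M2 done=32
  J2: M1 done=33, M2 done=44
  J4: M1 done=45, M2 done=48
  J6: M1 done=49, M2 done=51
  J1: M1 done=64, M2 done=65
= Sequence: J5 → J3 → J2 → J4 → J6 → J1, Makespan: 65


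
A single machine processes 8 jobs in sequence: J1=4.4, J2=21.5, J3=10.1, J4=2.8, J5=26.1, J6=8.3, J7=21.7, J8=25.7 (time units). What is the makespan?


Sequential makespan: sum all processing times
= 4.4 + 21.5 + 10.1 + 2.8 + 26.1 + 8.3 + 21.7 + 25.7
= 120.6 time units


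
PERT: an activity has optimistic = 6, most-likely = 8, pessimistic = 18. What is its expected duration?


te = (o + 4m + p) / 6
= (6 + 4×8 + 18) / 6
= (6 + 32 + 18) / 6
= 56 / 6
= 9.33


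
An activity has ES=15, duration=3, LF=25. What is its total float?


EF = ES + duration = 15 + 3 = 18
LS = LF - duration = 25 - 3 = 22
Total Float = LF - EF = 25 - 18
(or LS - ES = 22 - 15)
= 7


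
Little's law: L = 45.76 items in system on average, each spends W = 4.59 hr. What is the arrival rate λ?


Little's law: L = λW → λ = L / W
= 45.76 / 4.59
= 9.97 per hour


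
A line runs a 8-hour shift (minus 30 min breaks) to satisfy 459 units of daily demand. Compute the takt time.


Available = 8×60 - 30 = 450 min
Takt time = 450 / 459
= 0.98 min/unit


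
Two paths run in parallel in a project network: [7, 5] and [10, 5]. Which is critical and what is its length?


Path A: 7 + 5 = 12
Path B: 10 + 5 = 15
Critical path = longest = max(12, 15)
= 15 (Path B)


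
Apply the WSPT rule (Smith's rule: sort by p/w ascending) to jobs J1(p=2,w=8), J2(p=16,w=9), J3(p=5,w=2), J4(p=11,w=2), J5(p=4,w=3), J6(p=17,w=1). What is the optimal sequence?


WSPT (Smith's rule): sort by p/w ascending
  J1: p/w = 2/8 = 0.250
  J5: p/w = 4/3 = 1.333
  J2: p/w = 16/9 = 1.778
  J3: p/w = 5/2 = 2.500
  J4: p/w = 11/2 = 5.500
  J6: p/w = 17/1 = 17.000
Order: J1 → J5 → J2 → J3 → J4 → J6


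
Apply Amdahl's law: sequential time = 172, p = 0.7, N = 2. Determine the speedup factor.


Amdahl's law: T_p = T × ((1-p) + p/N)
= 172 × ((1-0.7) + 0.7/2)
= 172 × (0.30 + 0.3500)
= 172 × 0.6500
= 111.80
Speedup = 172/111.80
= 1.54×


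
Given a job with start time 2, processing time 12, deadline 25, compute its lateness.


Completion = 2 + 12 = 14
Lateness = C - d = 14 - 25
= -11


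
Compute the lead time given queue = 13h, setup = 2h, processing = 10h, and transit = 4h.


Lead time = queue + setup + processing + transit
= 13 + 2 + 10 + 4
= 29 hours


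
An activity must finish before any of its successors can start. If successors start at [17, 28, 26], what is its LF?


LF = min of all successor start times
Successors start at: [17, 28, 26]
LF = min(17, 28, 26)
= 17


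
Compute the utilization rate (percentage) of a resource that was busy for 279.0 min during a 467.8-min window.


Utilization = busy / total × 100
= 279.0 / 467.8 × 100
= 59.6%


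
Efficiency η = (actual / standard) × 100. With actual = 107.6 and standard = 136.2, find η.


Efficiency = (actual / standard) × 100
= (107.6 / 136.2) × 100
= 79.0%


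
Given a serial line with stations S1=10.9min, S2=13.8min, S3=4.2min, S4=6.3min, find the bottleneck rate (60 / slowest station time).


Bottleneck = longest station time
Station times: [10.9, 13.8, 4.2, 6.3]
Max = 13.8 min
Rate = 60 / 13.8
= 4.35 units/hour (bottleneck: 13.8min)


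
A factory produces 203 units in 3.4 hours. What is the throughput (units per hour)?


Throughput = units / time
= 203 / 3.4
= 59.7 units/hour


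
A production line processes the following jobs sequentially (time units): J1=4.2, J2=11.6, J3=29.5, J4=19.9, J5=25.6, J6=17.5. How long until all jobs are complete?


Sequential makespan: sum all processing times
= 4.2 + 11.6 + 29.5 + 19.9 + 25.6 + 17.5
= 108.3 time units


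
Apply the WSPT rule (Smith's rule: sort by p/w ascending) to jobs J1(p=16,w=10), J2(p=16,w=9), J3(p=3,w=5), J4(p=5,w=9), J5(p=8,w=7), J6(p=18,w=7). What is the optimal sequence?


WSPT (Smith's rule): sort by p/w ascending
  J4: p/w = 5/9 = 0.556
  J3: p/w = 3/5 = 0.600
  J5: p/w = 8/7 = 1.143
  J1: p/w = 16/10 = 1.600
  J2: p/w = 16/9 = 1.778
  J6: p/w = 18/7 = 2.571
Order: J4 → J3 → J5 → J1 → J2 → J6


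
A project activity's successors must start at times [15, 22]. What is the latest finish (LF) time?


LF = min of all successor start times
Successors start at: [15, 22]
LF = min(15, 22)
= 15


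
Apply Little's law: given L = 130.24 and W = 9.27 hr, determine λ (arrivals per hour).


Little's law: L = λW → λ = L / W
= 130.24 / 9.27
= 14.05 per hour


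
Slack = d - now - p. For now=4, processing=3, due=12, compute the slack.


Slack = due - current_time - processing
= 12 - 4 - 3
= 5


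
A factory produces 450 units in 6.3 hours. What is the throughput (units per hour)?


Throughput = units / time
= 450 / 6.3
= 71.4 units/hour


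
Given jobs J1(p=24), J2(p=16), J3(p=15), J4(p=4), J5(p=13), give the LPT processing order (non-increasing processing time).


LPT: sort by longest processing time first
  J1: p=24
  J2: p=16
  J3: p=15
  J5: p=13
  J4: p=4
Order: J1 → J2 → J3 → J5 → J4


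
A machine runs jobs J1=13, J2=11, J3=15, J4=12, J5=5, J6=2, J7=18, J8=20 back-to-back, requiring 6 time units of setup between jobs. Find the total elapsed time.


Makespan = Σ processing + (n-1) × setup
= (13 + 11 + 15 + 12 + 5 + 2 + 18 + 20) + (8-1)×6
= 96 + 42
= 138 time units


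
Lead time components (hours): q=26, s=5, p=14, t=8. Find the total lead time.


Lead time = queue + setup + processing + transit
= 26 + 5 + 14 + 8
= 53 hours


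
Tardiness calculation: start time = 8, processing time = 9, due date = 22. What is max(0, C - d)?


Completion = start + processing = 8 + 9 = 17
Tardiness = max(0, C - d) = max(0, 17 - 22)
= max(0, -5)
= 0


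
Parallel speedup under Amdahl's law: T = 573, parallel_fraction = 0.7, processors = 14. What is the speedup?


Amdahl's law: T_p = T × ((1-p) + p/N)
= 573 × ((1-0.7) + 0.7/14)
= 573 × (0.30 + 0.0500)
= 573 × 0.3500
= 200.55
Speedup = 573/200.55
= 2.86×


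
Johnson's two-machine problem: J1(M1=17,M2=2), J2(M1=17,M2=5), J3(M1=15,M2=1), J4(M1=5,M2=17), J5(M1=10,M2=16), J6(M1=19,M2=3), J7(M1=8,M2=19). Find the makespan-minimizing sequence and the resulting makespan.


Johnson's rule:
Group 1 (M1≤M2, sort by M1): ['J4', 'J7', 'J5']
Group 2 (M1>M2, sort desc M2): ['J2', 'J6', 'J1', 'J3']
Sequence: J4 → J7 → J5 → J2 → J6 → J1 → J3
Makespan calculation:
  J4: M1 done=5, M2 done=22
  J7: M1 done=13, M2 done=41
  J5: M1 done=23, M2 done=57
  J2: M1 done=40, M2 done=62
  J6: M1 done=59, M2 done=65
  J1: M1 done=76, M2 done=78
  J3: M1 done=91, M2 done=92
= Sequence: J4 → J7 → J5 → J2 → J6 → J1 → J3, Makespan: 92


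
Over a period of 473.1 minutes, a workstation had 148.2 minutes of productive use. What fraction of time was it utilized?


Utilization = busy / total × 100
= 148.2 / 473.1 × 100
= 31.3%


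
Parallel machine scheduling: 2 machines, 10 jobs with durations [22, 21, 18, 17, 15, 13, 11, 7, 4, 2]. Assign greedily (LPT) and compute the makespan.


Jobs (LPT sorted): [22, 21, 18, 17, 15, 13, 11, 7, 4, 2]
Machines: 2
  J=22 → Machine 1 (load: 0+22=22)
  J=21 → Machine 2 (load: 0+21=21)
  J=18 → Machine 2 (load: 21+18=39)
  J=17 → Machine 1 (load: 22+17=39)
  J=15 → Machine 1 (load: 39+15=54)
  J=13 → Machine 2 (load: 39+13=52)
  J=11 → Machine 2 (load: 52+11=63)
  J=7 → Machine 1 (load: 54+7=61)
  J=4 → Machine 1 (load: 61+4=65)
  J=2 → Machine 2 (load: 63+2=65)
Machine loads: [65, 65]
Makespan = max = 65 time units


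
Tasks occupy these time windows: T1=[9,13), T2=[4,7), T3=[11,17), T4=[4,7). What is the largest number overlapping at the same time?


Check each time point for overlaps:
  t=4: 2 tasks active (T2, T4)
Max concurrent = 2


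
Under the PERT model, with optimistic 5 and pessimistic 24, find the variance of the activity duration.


σ² = ((p - o) / 6)² = (p - o)² / 36
= (24 - 5)² / 36
= 19² / 36
= 361 / 36
= 10.0278


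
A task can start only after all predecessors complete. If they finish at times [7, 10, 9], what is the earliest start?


ES = max of all predecessor completion times
Predecessors: [7, 10, 9]
ES = max(7, 10, 9)
= 10


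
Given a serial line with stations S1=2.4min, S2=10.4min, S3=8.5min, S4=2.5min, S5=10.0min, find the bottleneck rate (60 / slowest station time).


Bottleneck = longest station time
Station times: [2.4, 10.4, 8.5, 2.5, 10.0]
Max = 10.4 min
Rate = 60 / 10.4
= 5.77 units/hour (bottleneck: 10.4min)


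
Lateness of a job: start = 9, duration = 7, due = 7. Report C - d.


Completion = 9 + 7 = 16
Lateness = C - d = 16 - 7
= 9


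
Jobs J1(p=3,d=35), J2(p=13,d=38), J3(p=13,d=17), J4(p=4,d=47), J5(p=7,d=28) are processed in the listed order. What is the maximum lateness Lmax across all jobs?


Lateness per job (L = C - d):
  J1: C=3, d=35, L=-32
  J2: C=16, d=38, L=-22
  J3: C=29, d=17, L=12
  J4: C=33, d=47, L=-14
  J5: C=40, d=28, L=12
Lmax = max(-32, -22, 12, -14, 12)
= 12


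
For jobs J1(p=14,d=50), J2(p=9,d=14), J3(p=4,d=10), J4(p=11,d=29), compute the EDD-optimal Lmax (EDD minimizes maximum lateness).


EDD order: J3 → J2 → J4 → J1
Completion and lateness:
  J3: C=4, d=10, L=4-10=-6
  J2: C=13, d=14, L=13-14=-1
  J4: C=24, d=29, L=24-29=-5
  J1: C=38, d=50, L=38-50=-12
Lmax = max(-6, -1, -5, -12)
= -1


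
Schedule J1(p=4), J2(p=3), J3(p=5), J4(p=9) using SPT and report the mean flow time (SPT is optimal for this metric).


SPT order: J2 → J1 → J3 → J4
Completion times:
  J2: C=3
  J1: C=7
  J3: C=12
  J4: C=21
Sum = 43, n = 4
Mean flow = 43/4
= 10.75


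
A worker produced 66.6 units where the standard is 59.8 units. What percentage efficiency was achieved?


Efficiency = (actual / standard) × 100
= (66.6 / 59.8) × 100
= 111.4%


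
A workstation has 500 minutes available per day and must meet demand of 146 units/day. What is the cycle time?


Cycle time = available time / demand
= 500 / 146
= 3.42 min/unit


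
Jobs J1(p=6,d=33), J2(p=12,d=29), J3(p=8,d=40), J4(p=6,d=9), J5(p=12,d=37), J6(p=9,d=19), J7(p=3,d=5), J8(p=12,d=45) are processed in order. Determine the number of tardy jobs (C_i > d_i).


Completion vs due date:
  J1: C=6, d=33 → on time
  J2: C=18, d=29 → on time
  J3: C=26, d=40 → on time
  J4: C=32, d=9 → TARDY
  J5: C=44, d=37 → TARDY
  J6: C=53, d=19 → TARDY
  J7: C=56, d=5 → TARDY
  J8: C=68, d=45 → TARDY
Tardy jobs: J4, J5, J6, J7, J8
Count = 5


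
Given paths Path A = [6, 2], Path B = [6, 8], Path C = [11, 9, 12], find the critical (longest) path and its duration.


Path A: 6 + 2 = 8
Path B: 6 + 8 = 14
Path C: 11 + 9 + 12 = 32
Critical path = longest = max(8, 14, 32)
= 32 (Path C)


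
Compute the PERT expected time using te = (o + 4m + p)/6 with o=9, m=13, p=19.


te = (o + 4m + p) / 6
= (9 + 4×13 + 19) / 6
= (9 + 52 + 19) / 6
= 80 / 6
= 13.33


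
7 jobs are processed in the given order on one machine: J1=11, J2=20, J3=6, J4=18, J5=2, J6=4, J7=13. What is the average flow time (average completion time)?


Completion times:
  J1: completes at 11
  J2: completes at 31
  J3: completes at 37
  J4: completes at 55
  J5: completes at 57
  J6: completes at 61
  J7: completes at 74
Sum = 326
Average = 326/7
= 46.57


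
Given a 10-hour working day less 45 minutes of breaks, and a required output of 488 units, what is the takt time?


Available = 10×60 - 45 = 555 min
Takt time = 555 / 488
= 1.14 min/unit


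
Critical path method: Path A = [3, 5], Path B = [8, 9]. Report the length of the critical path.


Path A: 3 + 5 = 8
Path B: 8 + 9 = 17
Critical path = longest = max(8, 17)
= 17 (Path B)


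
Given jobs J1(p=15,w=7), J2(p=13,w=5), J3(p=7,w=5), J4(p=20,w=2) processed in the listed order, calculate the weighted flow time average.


Completion times:
  J1: C=15, w×C=7×15=105
  J2: C=28, w×C=5×28=140
  J3: C=35, w×C=5×35=175
  J4: C=55, w×C=2×55=110
Sum w×C = 530
Sum w = 19
Weighted avg = 530/19
= 27.89


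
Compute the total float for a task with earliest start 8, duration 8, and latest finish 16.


EF = ES + duration = 8 + 8 = 16
LS = LF - duration = 16 - 8 = 8
Total Float = LF - EF = 16 - 16
(or LS - ES = 8 - 8)
= 0


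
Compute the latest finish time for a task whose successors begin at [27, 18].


LF = min of all successor start times
Successors start at: [27, 18]
LF = min(27, 18)
= 18


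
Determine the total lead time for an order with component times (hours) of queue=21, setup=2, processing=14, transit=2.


Lead time = queue + setup + processing + transit
= 21 + 2 + 14 + 2
= 39 hours


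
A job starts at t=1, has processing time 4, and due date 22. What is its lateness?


Completion = 1 + 4 = 5
Lateness = C - d = 5 - 22
= -17


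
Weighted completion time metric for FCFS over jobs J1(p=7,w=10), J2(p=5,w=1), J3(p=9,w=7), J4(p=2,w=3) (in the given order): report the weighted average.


Completion times:
  J1: C=7, w×C=10×7=70
  J2: C=12, w×C=1×12=12
  J3: C=21, w×C=7×21=147
  J4: C=23, w×C=3×23=69
Sum w×C = 298
Sum w = 21
Weighted avg = 298/21
= 14.19


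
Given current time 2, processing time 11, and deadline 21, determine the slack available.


Slack = due - current_time - processing
= 21 - 2 - 11
= 8


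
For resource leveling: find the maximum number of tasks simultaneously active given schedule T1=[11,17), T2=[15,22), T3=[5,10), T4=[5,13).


Check each time point for overlaps:
  t=5: 2 tasks active (T3, T4)
Max concurrent = 2


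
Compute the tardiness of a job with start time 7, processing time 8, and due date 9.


Completion = start + processing = 7 + 8 = 15
Tardiness = max(0, C - d) = max(0, 15 - 9)
= max(0, 6)
= 6


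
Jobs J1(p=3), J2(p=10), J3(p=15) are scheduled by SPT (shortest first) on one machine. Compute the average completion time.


SPT order: J1 → J2 → J3
Completion times:
  J1: C=3
  J2: C=13
  J3: C=28
Sum = 44, n = 3
Mean flow = 44/3
= 14.67


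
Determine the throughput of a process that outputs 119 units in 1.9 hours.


Throughput = units / time
= 119 / 1.9
= 62.6 units/hour


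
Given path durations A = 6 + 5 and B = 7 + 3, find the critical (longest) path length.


Path A: 6 + 5 = 11
Path B: 7 + 3 = 10
Critical path = longest = max(11, 10)
= 11 (Path A)


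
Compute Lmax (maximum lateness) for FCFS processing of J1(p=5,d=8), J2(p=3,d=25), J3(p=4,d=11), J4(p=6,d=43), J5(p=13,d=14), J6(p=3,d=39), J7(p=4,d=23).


Lateness per job (L = C - d):
  J1: C=5, d=8, L=-3
  J2: C=8, d=25, L=-17
  J3: C=12, d=11, L=1
  J4: C=18, d=43, L=-25
  J5: C=31, d=14, L=17
  J6: C=34, d=39, L=-5
  J7: C=38, d=23, L=15
Lmax = max(-3, -17, 1, -25, 17, -5, 15)
= 17


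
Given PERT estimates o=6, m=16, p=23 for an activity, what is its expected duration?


te = (o + 4m + p) / 6
= (6 + 4×16 + 23) / 6
= (6 + 64 + 23) / 6
= 93 / 6
= 15.50


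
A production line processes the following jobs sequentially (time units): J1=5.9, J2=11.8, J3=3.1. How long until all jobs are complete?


Sequential makespan: sum all processing times
= 5.9 + 11.8 + 3.1
= 20.8 time units


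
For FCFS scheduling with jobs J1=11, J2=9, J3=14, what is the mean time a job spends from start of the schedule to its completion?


Completion times:
  J1: completes at 11
  J2: completes at 20
  J3: completes at 34
Sum = 65
Average = 65/3
= 21.67


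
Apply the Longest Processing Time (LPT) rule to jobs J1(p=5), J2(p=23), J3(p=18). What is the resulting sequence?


LPT: sort by longest processing time first
  J2: p=23
  J3: p=18
  J1: p=5
Order: J2 → J3 → J1


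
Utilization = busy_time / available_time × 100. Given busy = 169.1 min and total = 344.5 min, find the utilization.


Utilization = busy / total × 100
= 169.1 / 344.5 × 100
= 49.1%


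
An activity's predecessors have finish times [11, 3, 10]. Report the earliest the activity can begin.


ES = max of all predecessor completion times
Predecessors: [11, 3, 10]
ES = max(11, 3, 10)
= 11


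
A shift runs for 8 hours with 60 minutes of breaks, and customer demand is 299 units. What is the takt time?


Available = 8×60 - 60 = 420 min
Takt time = 420 / 299
= 1.40 min/unit


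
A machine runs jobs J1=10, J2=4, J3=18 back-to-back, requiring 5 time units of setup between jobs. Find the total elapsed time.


Makespan = Σ processing + (n-1) × setup
= (10 + 4 + 18) + (3-1)×5
= 32 + 10
= 42 time units


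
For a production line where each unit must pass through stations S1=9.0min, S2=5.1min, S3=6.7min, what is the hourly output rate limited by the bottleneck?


Bottleneck = longest station time
Station times: [9.0, 5.1, 6.7]
Max = 9.0 min
Rate = 60 / 9.0
= 6.67 units/hour (bottleneck: 9.0min)


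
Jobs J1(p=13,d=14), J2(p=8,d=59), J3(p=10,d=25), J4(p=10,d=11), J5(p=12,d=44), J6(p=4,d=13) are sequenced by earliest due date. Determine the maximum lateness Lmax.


EDD order: J4 → J6 → J1 → J3 → J5 → J2
Completion and lateness:
  J4: C=10, d=11, L=10-11=-1
  J6: C=14, d=13, L=14-13=1
  J1: C=27, d=14, L=27-14=13
  J3: C=37, d=25, L=37-25=12
  J5: C=49, d=44, L=49-44=5
  J2: C=57, d=59, L=57-59=-2
Lmax = max(-1, 1, 13, 12, 5, -2)
= 13


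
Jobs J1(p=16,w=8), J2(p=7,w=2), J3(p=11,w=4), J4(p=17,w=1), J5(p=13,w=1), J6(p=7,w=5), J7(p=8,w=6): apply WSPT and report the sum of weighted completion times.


WSPT order (by p/w): J7 → J6 → J1 → J3 → J2 → J5 → J4
  J7: C=8, w·C=6×8=48
  J6: C=15, w·C=5×15=75
  J1: C=31, w·C=8×31=248
  J3: C=42, w·C=4×42=168
  J2: C=49, w·C=2×49=98
  J5: C=62, w·C=1×62=62
  J4: C=79, w·C=1×79=79
Σ w·C = 778
= 778


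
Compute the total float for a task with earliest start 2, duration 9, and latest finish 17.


EF = ES + duration = 2 + 9 = 11
LS = LF - duration = 17 - 9 = 8
Total Float = LF - EF = 17 - 11
(or LS - ES = 8 - 2)
= 6


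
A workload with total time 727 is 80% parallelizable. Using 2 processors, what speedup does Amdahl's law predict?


Amdahl's law: T_p = T × ((1-p) + p/N)
= 727 × ((1-0.8) + 0.8/2)
= 727 × (0.20 + 0.4000)
= 727 × 0.6000
= 436.20
Speedup = 727/436.20
= 1.67×


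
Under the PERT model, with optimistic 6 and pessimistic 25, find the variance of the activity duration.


σ² = ((p - o) / 6)² = (p - o)² / 36
= (25 - 6)² / 36
= 19² / 36
= 361 / 36
= 10.0278


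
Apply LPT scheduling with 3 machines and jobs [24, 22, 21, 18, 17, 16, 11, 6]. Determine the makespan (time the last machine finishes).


Jobs (LPT sorted): [24, 22, 21, 18, 17, 16, 11, 6]
Machines: 3
  J=24 → Machine 1 (load: 0+24=24)
  J=22 → Machine 2 (load: 0+22=22)
  J=21 → Machine 3 (load: 0+21=21)
  J=18 → Machine 3 (load: 21+18=39)
  J=17 → Machine 2 (load: 22+17=39)
  J=16 → Machine 1 (load: 24+16=40)
  J=11 → Machine 2 (load: 39+11=50)
  J=6 → Machine 3 (load: 39+6=45)
Machine loads: [40, 50, 45]
Makespan = max = 50 time units
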